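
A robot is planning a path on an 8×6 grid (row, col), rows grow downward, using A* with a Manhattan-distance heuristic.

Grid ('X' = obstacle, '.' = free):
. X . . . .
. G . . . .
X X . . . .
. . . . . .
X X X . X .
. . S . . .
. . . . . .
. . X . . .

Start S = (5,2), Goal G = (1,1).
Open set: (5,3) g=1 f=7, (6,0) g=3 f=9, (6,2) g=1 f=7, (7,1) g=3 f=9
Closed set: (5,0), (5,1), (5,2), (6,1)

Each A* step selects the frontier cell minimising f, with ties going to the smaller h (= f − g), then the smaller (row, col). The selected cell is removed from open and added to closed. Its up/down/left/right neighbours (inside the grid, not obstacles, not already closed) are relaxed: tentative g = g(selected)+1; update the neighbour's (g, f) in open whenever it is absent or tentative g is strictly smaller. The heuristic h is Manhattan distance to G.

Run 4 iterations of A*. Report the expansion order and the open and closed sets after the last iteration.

step 1: expand (5,3) (f=7, h=6) → closed; open now [(4,3) g=2 f=7, (5,4) g=2 f=9, (6,0) g=3 f=9, (6,2) g=1 f=7, (6,3) g=2 f=9, (7,1) g=3 f=9]
step 2: expand (4,3) (f=7, h=5) → closed; open now [(3,3) g=3 f=7, (5,4) g=2 f=9, (6,0) g=3 f=9, (6,2) g=1 f=7, (6,3) g=2 f=9, (7,1) g=3 f=9]
step 3: expand (3,3) (f=7, h=4) → closed; open now [(2,3) g=4 f=7, (3,2) g=4 f=7, (3,4) g=4 f=9, (5,4) g=2 f=9, (6,0) g=3 f=9, (6,2) g=1 f=7, (6,3) g=2 f=9, (7,1) g=3 f=9]
step 4: expand (2,3) (f=7, h=3) → closed; open now [(1,3) g=5 f=7, (2,2) g=5 f=7, (2,4) g=5 f=9, (3,2) g=4 f=7, (3,4) g=4 f=9, (5,4) g=2 f=9, (6,0) g=3 f=9, (6,2) g=1 f=7, (6,3) g=2 f=9, (7,1) g=3 f=9]

order=[(5,3) → (4,3) → (3,3) → (2,3)]; open=[(1,3) g=5 f=7, (2,2) g=5 f=7, (2,4) g=5 f=9, (3,2) g=4 f=7, (3,4) g=4 f=9, (5,4) g=2 f=9, (6,0) g=3 f=9, (6,2) g=1 f=7, (6,3) g=2 f=9, (7,1) g=3 f=9]; closed=[(2,3), (3,3), (4,3), (5,0), (5,1), (5,2), (5,3), (6,1)]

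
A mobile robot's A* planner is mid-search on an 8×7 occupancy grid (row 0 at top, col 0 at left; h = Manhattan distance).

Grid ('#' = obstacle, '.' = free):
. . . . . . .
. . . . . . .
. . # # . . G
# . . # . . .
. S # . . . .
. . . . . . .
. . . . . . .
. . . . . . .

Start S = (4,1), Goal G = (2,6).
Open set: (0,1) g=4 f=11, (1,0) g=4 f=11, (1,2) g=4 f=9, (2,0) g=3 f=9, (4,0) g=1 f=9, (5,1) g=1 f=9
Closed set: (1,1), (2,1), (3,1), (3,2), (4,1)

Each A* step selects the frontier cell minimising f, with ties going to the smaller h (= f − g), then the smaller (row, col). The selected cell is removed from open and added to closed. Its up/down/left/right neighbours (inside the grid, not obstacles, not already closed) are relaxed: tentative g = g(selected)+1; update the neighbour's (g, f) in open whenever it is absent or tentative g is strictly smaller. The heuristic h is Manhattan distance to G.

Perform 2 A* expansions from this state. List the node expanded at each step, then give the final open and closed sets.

step 1: expand (1,2) (f=9, h=5) → closed; open now [(0,1) g=4 f=11, (0,2) g=5 f=11, (1,0) g=4 f=11, (1,3) g=5 f=9, (2,0) g=3 f=9, (4,0) g=1 f=9, (5,1) g=1 f=9]
step 2: expand (1,3) (f=9, h=4) → closed; open now [(0,1) g=4 f=11, (0,2) g=5 f=11, (0,3) g=6 f=11, (1,0) g=4 f=11, (1,4) g=6 f=9, (2,0) g=3 f=9, (4,0) g=1 f=9, (5,1) g=1 f=9]

order=[(1,2) → (1,3)]; open=[(0,1) g=4 f=11, (0,2) g=5 f=11, (0,3) g=6 f=11, (1,0) g=4 f=11, (1,4) g=6 f=9, (2,0) g=3 f=9, (4,0) g=1 f=9, (5,1) g=1 f=9]; closed=[(1,1), (1,2), (1,3), (2,1), (3,1), (3,2), (4,1)]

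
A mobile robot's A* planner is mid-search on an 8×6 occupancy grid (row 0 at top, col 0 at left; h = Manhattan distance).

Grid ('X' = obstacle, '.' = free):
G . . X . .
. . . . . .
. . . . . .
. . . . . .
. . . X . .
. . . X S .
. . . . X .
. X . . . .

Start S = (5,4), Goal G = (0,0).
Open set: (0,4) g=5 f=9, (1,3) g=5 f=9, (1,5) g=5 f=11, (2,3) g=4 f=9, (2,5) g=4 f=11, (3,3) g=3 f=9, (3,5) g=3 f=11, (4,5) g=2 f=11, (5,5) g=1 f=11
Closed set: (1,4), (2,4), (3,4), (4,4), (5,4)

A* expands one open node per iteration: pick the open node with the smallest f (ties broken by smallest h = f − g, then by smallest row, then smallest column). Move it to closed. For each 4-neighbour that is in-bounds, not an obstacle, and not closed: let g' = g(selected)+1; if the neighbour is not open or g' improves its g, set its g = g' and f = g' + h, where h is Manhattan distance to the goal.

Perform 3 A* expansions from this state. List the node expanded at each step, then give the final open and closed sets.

step 1: expand (0,4) (f=9, h=4) → closed; open now [(0,5) g=6 f=11, (1,3) g=5 f=9, (1,5) g=5 f=11, (2,3) g=4 f=9, (2,5) g=4 f=11, (3,3) g=3 f=9, (3,5) g=3 f=11, (4,5) g=2 f=11, (5,5) g=1 f=11]
step 2: expand (1,3) (f=9, h=4) → closed; open now [(0,5) g=6 f=11, (1,2) g=6 f=9, (1,5) g=5 f=11, (2,3) g=4 f=9, (2,5) g=4 f=11, (3,3) g=3 f=9, (3,5) g=3 f=11, (4,5) g=2 f=11, (5,5) g=1 f=11]
step 3: expand (1,2) (f=9, h=3) → closed; open now [(0,2) g=7 f=9, (0,5) g=6 f=11, (1,1) g=7 f=9, (1,5) g=5 f=11, (2,2) g=7 f=11, (2,3) g=4 f=9, (2,5) g=4 f=11, (3,3) g=3 f=9, (3,5) g=3 f=11, (4,5) g=2 f=11, (5,5) g=1 f=11]

order=[(0,4) → (1,3) → (1,2)]; open=[(0,2) g=7 f=9, (0,5) g=6 f=11, (1,1) g=7 f=9, (1,5) g=5 f=11, (2,2) g=7 f=11, (2,3) g=4 f=9, (2,5) g=4 f=11, (3,3) g=3 f=9, (3,5) g=3 f=11, (4,5) g=2 f=11, (5,5) g=1 f=11]; closed=[(0,4), (1,2), (1,3), (1,4), (2,4), (3,4), (4,4), (5,4)]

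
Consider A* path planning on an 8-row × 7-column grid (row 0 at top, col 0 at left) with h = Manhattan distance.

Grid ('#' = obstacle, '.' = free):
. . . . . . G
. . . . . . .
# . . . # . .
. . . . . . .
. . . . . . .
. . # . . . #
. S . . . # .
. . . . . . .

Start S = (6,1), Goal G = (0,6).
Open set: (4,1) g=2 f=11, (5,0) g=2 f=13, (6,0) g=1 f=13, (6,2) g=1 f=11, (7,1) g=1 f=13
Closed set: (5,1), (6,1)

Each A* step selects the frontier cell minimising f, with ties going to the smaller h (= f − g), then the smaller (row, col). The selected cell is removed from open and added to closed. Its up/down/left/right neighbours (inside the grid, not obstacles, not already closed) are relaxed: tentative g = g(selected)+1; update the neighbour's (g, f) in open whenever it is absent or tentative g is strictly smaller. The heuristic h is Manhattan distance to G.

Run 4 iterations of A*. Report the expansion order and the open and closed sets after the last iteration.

order=[(4,1) → (3,1) → (2,1) → (1,1)]; open=[(0,1) g=6 f=11, (1,0) g=6 f=13, (1,2) g=6 f=11, (2,2) g=5 f=11, (3,0) g=4 f=13, (3,2) g=4 f=11, (4,0) g=3 f=13, (4,2) g=3 f=11, (5,0) g=2 f=13, (6,0) g=1 f=13, (6,2) g=1 f=11, (7,1) g=1 f=13]; closed=[(1,1), (2,1), (3,1), (4,1), (5,1), (6,1)]

step 1: expand (4,1) (f=11, h=9) → closed; open now [(3,1) g=3 f=11, (4,0) g=3 f=13, (4,2) g=3 f=11, (5,0) g=2 f=13, (6,0) g=1 f=13, (6,2) g=1 f=11, (7,1) g=1 f=13]
step 2: expand (3,1) (f=11, h=8) → closed; open now [(2,1) g=4 f=11, (3,0) g=4 f=13, (3,2) g=4 f=11, (4,0) g=3 f=13, (4,2) g=3 f=11, (5,0) g=2 f=13, (6,0) g=1 f=13, (6,2) g=1 f=11, (7,1) g=1 f=13]
step 3: expand (2,1) (f=11, h=7) → closed; open now [(1,1) g=5 f=11, (2,2) g=5 f=11, (3,0) g=4 f=13, (3,2) g=4 f=11, (4,0) g=3 f=13, (4,2) g=3 f=11, (5,0) g=2 f=13, (6,0) g=1 f=13, (6,2) g=1 f=11, (7,1) g=1 f=13]
step 4: expand (1,1) (f=11, h=6) → closed; open now [(0,1) g=6 f=11, (1,0) g=6 f=13, (1,2) g=6 f=11, (2,2) g=5 f=11, (3,0) g=4 f=13, (3,2) g=4 f=11, (4,0) g=3 f=13, (4,2) g=3 f=11, (5,0) g=2 f=13, (6,0) g=1 f=13, (6,2) g=1 f=11, (7,1) g=1 f=13]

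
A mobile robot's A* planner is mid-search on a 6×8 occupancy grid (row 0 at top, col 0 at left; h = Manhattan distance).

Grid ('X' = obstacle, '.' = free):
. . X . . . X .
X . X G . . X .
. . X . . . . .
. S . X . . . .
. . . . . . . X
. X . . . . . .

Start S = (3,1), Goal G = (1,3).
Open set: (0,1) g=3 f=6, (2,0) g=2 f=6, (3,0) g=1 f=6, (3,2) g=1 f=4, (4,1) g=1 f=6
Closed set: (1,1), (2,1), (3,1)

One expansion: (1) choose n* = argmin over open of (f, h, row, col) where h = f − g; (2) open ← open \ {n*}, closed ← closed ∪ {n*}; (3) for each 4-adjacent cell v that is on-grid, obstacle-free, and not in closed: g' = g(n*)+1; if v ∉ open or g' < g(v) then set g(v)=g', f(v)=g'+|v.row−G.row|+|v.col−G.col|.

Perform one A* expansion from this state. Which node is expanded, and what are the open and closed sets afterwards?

step 1: expand (3,2) (f=4, h=3) → closed; open now [(0,1) g=3 f=6, (2,0) g=2 f=6, (3,0) g=1 f=6, (4,1) g=1 f=6, (4,2) g=2 f=6]

expanded=(3,2); open=[(0,1) g=3 f=6, (2,0) g=2 f=6, (3,0) g=1 f=6, (4,1) g=1 f=6, (4,2) g=2 f=6]; closed=[(1,1), (2,1), (3,1), (3,2)]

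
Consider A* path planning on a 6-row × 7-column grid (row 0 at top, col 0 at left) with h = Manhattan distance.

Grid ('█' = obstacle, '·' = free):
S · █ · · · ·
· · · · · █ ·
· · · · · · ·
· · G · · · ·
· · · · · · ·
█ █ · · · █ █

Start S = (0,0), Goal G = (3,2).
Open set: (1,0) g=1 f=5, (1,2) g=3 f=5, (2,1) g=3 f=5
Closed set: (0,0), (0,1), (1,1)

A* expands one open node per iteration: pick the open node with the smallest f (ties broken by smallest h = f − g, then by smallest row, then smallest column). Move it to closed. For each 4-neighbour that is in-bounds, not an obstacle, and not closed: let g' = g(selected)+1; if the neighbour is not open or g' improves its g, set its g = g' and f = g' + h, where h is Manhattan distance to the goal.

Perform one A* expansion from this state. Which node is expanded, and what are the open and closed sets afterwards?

expanded=(1,2); open=[(1,0) g=1 f=5, (1,3) g=4 f=7, (2,1) g=3 f=5, (2,2) g=4 f=5]; closed=[(0,0), (0,1), (1,1), (1,2)]

step 1: expand (1,2) (f=5, h=2) → closed; open now [(1,0) g=1 f=5, (1,3) g=4 f=7, (2,1) g=3 f=5, (2,2) g=4 f=5]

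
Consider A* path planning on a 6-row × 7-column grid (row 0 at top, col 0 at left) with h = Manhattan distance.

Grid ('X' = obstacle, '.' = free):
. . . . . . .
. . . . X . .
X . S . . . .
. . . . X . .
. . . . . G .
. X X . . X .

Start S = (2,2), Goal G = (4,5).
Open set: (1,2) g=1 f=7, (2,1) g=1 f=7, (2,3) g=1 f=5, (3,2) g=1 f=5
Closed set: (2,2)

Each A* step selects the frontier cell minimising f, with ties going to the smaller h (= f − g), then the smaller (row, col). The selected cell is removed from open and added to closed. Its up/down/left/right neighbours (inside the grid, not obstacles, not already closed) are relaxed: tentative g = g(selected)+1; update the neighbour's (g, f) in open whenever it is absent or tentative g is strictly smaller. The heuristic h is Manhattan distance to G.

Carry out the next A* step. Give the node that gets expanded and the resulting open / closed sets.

expanded=(2,3); open=[(1,2) g=1 f=7, (1,3) g=2 f=7, (2,1) g=1 f=7, (2,4) g=2 f=5, (3,2) g=1 f=5, (3,3) g=2 f=5]; closed=[(2,2), (2,3)]

step 1: expand (2,3) (f=5, h=4) → closed; open now [(1,2) g=1 f=7, (1,3) g=2 f=7, (2,1) g=1 f=7, (2,4) g=2 f=5, (3,2) g=1 f=5, (3,3) g=2 f=5]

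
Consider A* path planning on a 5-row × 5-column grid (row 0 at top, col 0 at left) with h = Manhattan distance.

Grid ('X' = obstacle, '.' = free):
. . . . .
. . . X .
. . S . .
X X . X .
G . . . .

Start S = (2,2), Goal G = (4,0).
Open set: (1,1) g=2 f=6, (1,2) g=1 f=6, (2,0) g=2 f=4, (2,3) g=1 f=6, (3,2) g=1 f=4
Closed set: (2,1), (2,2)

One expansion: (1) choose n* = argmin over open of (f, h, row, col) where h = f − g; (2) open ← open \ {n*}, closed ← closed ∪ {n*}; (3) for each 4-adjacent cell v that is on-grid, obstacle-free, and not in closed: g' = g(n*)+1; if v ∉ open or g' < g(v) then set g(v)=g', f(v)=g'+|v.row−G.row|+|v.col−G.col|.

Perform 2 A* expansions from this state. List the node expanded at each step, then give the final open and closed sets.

step 1: expand (2,0) (f=4, h=2) → closed; open now [(1,0) g=3 f=6, (1,1) g=2 f=6, (1,2) g=1 f=6, (2,3) g=1 f=6, (3,2) g=1 f=4]
step 2: expand (3,2) (f=4, h=3) → closed; open now [(1,0) g=3 f=6, (1,1) g=2 f=6, (1,2) g=1 f=6, (2,3) g=1 f=6, (4,2) g=2 f=4]

order=[(2,0) → (3,2)]; open=[(1,0) g=3 f=6, (1,1) g=2 f=6, (1,2) g=1 f=6, (2,3) g=1 f=6, (4,2) g=2 f=4]; closed=[(2,0), (2,1), (2,2), (3,2)]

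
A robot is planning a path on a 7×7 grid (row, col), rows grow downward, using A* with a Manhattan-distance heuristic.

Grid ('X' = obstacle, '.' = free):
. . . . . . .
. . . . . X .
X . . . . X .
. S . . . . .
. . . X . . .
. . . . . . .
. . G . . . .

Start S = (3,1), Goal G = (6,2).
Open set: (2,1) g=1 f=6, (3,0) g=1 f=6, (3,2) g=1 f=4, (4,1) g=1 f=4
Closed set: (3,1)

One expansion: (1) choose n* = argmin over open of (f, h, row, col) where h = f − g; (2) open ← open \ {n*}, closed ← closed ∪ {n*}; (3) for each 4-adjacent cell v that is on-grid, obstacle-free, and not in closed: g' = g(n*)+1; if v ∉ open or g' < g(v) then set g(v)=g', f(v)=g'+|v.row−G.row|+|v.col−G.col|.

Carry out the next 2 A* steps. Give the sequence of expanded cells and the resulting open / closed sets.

order=[(3,2) → (4,2)]; open=[(2,1) g=1 f=6, (2,2) g=2 f=6, (3,0) g=1 f=6, (3,3) g=2 f=6, (4,1) g=1 f=4, (5,2) g=3 f=4]; closed=[(3,1), (3,2), (4,2)]

step 1: expand (3,2) (f=4, h=3) → closed; open now [(2,1) g=1 f=6, (2,2) g=2 f=6, (3,0) g=1 f=6, (3,3) g=2 f=6, (4,1) g=1 f=4, (4,2) g=2 f=4]
step 2: expand (4,2) (f=4, h=2) → closed; open now [(2,1) g=1 f=6, (2,2) g=2 f=6, (3,0) g=1 f=6, (3,3) g=2 f=6, (4,1) g=1 f=4, (5,2) g=3 f=4]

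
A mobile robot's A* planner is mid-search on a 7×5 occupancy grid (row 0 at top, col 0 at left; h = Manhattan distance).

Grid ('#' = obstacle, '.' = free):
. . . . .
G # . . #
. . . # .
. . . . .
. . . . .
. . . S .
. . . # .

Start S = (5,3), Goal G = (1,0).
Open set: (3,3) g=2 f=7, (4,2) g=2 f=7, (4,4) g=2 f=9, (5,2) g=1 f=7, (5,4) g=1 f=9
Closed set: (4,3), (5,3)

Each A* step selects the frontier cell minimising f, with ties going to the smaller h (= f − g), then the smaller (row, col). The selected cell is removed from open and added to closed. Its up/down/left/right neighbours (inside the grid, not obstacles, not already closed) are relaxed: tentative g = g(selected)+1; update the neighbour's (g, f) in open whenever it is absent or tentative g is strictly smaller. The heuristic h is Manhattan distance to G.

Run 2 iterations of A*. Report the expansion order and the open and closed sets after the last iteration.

order=[(3,3) → (3,2)]; open=[(2,2) g=4 f=7, (3,1) g=4 f=7, (3,4) g=3 f=9, (4,2) g=2 f=7, (4,4) g=2 f=9, (5,2) g=1 f=7, (5,4) g=1 f=9]; closed=[(3,2), (3,3), (4,3), (5,3)]

step 1: expand (3,3) (f=7, h=5) → closed; open now [(3,2) g=3 f=7, (3,4) g=3 f=9, (4,2) g=2 f=7, (4,4) g=2 f=9, (5,2) g=1 f=7, (5,4) g=1 f=9]
step 2: expand (3,2) (f=7, h=4) → closed; open now [(2,2) g=4 f=7, (3,1) g=4 f=7, (3,4) g=3 f=9, (4,2) g=2 f=7, (4,4) g=2 f=9, (5,2) g=1 f=7, (5,4) g=1 f=9]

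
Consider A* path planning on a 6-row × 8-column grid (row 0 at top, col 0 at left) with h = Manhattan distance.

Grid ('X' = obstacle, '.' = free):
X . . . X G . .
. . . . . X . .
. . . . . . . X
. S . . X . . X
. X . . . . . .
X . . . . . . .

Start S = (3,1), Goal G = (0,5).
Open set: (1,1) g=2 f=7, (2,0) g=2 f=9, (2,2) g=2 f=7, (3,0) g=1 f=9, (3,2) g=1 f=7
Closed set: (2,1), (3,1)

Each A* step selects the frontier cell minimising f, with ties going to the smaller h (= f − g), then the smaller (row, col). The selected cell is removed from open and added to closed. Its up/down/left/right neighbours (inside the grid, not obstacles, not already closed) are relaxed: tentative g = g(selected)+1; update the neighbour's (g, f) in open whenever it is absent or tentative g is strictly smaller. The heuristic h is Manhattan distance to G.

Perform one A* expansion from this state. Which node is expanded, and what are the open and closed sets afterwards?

expanded=(1,1); open=[(0,1) g=3 f=7, (1,0) g=3 f=9, (1,2) g=3 f=7, (2,0) g=2 f=9, (2,2) g=2 f=7, (3,0) g=1 f=9, (3,2) g=1 f=7]; closed=[(1,1), (2,1), (3,1)]

step 1: expand (1,1) (f=7, h=5) → closed; open now [(0,1) g=3 f=7, (1,0) g=3 f=9, (1,2) g=3 f=7, (2,0) g=2 f=9, (2,2) g=2 f=7, (3,0) g=1 f=9, (3,2) g=1 f=7]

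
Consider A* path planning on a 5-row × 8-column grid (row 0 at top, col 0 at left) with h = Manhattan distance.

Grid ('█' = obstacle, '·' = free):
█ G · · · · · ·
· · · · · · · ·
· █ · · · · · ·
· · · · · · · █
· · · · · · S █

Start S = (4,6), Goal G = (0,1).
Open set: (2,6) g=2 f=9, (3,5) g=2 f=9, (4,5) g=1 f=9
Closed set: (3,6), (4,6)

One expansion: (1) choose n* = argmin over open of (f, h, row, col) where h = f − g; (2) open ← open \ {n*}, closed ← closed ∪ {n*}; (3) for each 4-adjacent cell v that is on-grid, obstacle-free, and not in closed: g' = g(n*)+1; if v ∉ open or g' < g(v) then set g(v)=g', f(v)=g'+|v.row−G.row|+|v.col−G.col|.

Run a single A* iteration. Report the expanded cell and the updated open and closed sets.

step 1: expand (2,6) (f=9, h=7) → closed; open now [(1,6) g=3 f=9, (2,5) g=3 f=9, (2,7) g=3 f=11, (3,5) g=2 f=9, (4,5) g=1 f=9]

expanded=(2,6); open=[(1,6) g=3 f=9, (2,5) g=3 f=9, (2,7) g=3 f=11, (3,5) g=2 f=9, (4,5) g=1 f=9]; closed=[(2,6), (3,6), (4,6)]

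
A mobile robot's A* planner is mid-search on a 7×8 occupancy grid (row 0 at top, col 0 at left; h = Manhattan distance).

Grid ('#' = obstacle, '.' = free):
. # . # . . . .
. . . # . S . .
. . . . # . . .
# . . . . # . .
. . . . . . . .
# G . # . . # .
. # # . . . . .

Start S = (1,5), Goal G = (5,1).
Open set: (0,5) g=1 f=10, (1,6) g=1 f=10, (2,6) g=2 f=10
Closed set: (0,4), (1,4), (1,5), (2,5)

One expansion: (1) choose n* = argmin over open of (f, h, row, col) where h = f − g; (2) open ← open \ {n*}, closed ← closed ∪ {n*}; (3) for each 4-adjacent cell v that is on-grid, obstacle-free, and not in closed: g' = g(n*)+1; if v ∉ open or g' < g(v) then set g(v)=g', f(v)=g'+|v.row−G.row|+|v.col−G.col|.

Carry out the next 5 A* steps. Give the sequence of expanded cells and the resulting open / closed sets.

step 1: expand (2,6) (f=10, h=8) → closed; open now [(0,5) g=1 f=10, (1,6) g=1 f=10, (2,7) g=3 f=12, (3,6) g=3 f=10]
step 2: expand (3,6) (f=10, h=7) → closed; open now [(0,5) g=1 f=10, (1,6) g=1 f=10, (2,7) g=3 f=12, (3,7) g=4 f=12, (4,6) g=4 f=10]
step 3: expand (4,6) (f=10, h=6) → closed; open now [(0,5) g=1 f=10, (1,6) g=1 f=10, (2,7) g=3 f=12, (3,7) g=4 f=12, (4,5) g=5 f=10, (4,7) g=5 f=12]
step 4: expand (4,5) (f=10, h=5) → closed; open now [(0,5) g=1 f=10, (1,6) g=1 f=10, (2,7) g=3 f=12, (3,7) g=4 f=12, (4,4) g=6 f=10, (4,7) g=5 f=12, (5,5) g=6 f=10]
step 5: expand (4,4) (f=10, h=4) → closed; open now [(0,5) g=1 f=10, (1,6) g=1 f=10, (2,7) g=3 f=12, (3,4) g=7 f=12, (3,7) g=4 f=12, (4,3) g=7 f=10, (4,7) g=5 f=12, (5,4) g=7 f=10, (5,5) g=6 f=10]

order=[(2,6) → (3,6) → (4,6) → (4,5) → (4,4)]; open=[(0,5) g=1 f=10, (1,6) g=1 f=10, (2,7) g=3 f=12, (3,4) g=7 f=12, (3,7) g=4 f=12, (4,3) g=7 f=10, (4,7) g=5 f=12, (5,4) g=7 f=10, (5,5) g=6 f=10]; closed=[(0,4), (1,4), (1,5), (2,5), (2,6), (3,6), (4,4), (4,5), (4,6)]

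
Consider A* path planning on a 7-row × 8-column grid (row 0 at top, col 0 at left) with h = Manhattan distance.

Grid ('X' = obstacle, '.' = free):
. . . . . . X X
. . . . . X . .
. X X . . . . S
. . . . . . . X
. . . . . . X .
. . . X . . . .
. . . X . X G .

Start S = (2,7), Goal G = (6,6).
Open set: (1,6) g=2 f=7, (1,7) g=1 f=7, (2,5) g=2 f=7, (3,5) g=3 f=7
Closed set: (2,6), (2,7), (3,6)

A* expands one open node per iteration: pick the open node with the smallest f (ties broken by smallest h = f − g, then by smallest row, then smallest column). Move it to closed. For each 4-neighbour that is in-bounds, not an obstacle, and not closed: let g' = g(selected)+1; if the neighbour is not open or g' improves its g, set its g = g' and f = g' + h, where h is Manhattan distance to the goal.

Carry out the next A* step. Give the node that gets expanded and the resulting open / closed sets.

step 1: expand (3,5) (f=7, h=4) → closed; open now [(1,6) g=2 f=7, (1,7) g=1 f=7, (2,5) g=2 f=7, (3,4) g=4 f=9, (4,5) g=4 f=7]

expanded=(3,5); open=[(1,6) g=2 f=7, (1,7) g=1 f=7, (2,5) g=2 f=7, (3,4) g=4 f=9, (4,5) g=4 f=7]; closed=[(2,6), (2,7), (3,5), (3,6)]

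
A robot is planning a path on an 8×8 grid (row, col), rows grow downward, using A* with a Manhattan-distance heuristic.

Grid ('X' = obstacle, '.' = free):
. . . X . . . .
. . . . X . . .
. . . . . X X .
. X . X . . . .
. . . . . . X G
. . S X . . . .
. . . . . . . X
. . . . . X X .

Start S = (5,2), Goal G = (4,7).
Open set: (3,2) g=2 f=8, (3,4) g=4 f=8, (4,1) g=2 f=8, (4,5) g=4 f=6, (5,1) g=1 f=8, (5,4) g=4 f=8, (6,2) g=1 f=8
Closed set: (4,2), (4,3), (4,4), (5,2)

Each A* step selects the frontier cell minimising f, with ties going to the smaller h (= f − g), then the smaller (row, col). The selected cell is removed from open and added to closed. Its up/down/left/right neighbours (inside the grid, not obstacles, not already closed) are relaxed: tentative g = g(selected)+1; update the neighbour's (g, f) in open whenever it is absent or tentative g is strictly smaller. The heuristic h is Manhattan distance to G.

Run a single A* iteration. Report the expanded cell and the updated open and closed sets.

step 1: expand (4,5) (f=6, h=2) → closed; open now [(3,2) g=2 f=8, (3,4) g=4 f=8, (3,5) g=5 f=8, (4,1) g=2 f=8, (5,1) g=1 f=8, (5,4) g=4 f=8, (5,5) g=5 f=8, (6,2) g=1 f=8]

expanded=(4,5); open=[(3,2) g=2 f=8, (3,4) g=4 f=8, (3,5) g=5 f=8, (4,1) g=2 f=8, (5,1) g=1 f=8, (5,4) g=4 f=8, (5,5) g=5 f=8, (6,2) g=1 f=8]; closed=[(4,2), (4,3), (4,4), (4,5), (5,2)]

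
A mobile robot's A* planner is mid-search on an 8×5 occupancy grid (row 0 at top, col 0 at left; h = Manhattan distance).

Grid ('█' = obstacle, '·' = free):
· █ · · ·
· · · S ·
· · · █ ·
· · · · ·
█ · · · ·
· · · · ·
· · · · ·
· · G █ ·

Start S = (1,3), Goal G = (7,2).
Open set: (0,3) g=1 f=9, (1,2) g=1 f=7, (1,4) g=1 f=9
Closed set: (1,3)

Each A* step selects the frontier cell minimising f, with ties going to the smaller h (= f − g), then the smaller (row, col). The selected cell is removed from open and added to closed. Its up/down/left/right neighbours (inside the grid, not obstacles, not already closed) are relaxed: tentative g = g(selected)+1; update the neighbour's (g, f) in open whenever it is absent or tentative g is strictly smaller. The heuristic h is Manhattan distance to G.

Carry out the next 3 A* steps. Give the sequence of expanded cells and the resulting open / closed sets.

step 1: expand (1,2) (f=7, h=6) → closed; open now [(0,2) g=2 f=9, (0,3) g=1 f=9, (1,1) g=2 f=9, (1,4) g=1 f=9, (2,2) g=2 f=7]
step 2: expand (2,2) (f=7, h=5) → closed; open now [(0,2) g=2 f=9, (0,3) g=1 f=9, (1,1) g=2 f=9, (1,4) g=1 f=9, (2,1) g=3 f=9, (3,2) g=3 f=7]
step 3: expand (3,2) (f=7, h=4) → closed; open now [(0,2) g=2 f=9, (0,3) g=1 f=9, (1,1) g=2 f=9, (1,4) g=1 f=9, (2,1) g=3 f=9, (3,1) g=4 f=9, (3,3) g=4 f=9, (4,2) g=4 f=7]

order=[(1,2) → (2,2) → (3,2)]; open=[(0,2) g=2 f=9, (0,3) g=1 f=9, (1,1) g=2 f=9, (1,4) g=1 f=9, (2,1) g=3 f=9, (3,1) g=4 f=9, (3,3) g=4 f=9, (4,2) g=4 f=7]; closed=[(1,2), (1,3), (2,2), (3,2)]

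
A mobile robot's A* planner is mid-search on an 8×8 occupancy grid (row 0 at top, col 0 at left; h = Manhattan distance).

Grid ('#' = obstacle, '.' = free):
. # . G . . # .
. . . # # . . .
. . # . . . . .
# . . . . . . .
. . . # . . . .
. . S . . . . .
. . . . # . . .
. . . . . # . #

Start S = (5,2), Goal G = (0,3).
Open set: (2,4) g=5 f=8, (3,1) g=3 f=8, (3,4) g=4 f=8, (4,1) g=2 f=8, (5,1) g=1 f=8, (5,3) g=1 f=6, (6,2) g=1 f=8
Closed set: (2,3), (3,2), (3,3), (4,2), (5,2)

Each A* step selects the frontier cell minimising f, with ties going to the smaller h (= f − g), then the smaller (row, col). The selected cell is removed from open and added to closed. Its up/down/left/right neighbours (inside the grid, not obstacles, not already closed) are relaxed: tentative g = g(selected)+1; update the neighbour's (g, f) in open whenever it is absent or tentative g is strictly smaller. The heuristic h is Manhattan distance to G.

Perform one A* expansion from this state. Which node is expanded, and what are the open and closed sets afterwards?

expanded=(5,3); open=[(2,4) g=5 f=8, (3,1) g=3 f=8, (3,4) g=4 f=8, (4,1) g=2 f=8, (5,1) g=1 f=8, (5,4) g=2 f=8, (6,2) g=1 f=8, (6,3) g=2 f=8]; closed=[(2,3), (3,2), (3,3), (4,2), (5,2), (5,3)]

step 1: expand (5,3) (f=6, h=5) → closed; open now [(2,4) g=5 f=8, (3,1) g=3 f=8, (3,4) g=4 f=8, (4,1) g=2 f=8, (5,1) g=1 f=8, (5,4) g=2 f=8, (6,2) g=1 f=8, (6,3) g=2 f=8]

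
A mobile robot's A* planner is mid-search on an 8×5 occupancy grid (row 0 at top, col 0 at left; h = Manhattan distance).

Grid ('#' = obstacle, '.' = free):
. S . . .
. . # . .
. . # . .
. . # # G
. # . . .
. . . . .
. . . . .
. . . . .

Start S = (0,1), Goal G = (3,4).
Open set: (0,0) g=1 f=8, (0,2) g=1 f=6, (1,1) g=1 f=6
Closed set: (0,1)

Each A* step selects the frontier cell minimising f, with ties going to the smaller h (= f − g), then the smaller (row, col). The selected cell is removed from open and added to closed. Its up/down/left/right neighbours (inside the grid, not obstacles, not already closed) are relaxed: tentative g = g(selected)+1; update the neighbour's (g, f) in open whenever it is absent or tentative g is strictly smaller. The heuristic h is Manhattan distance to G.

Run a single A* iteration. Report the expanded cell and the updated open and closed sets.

expanded=(0,2); open=[(0,0) g=1 f=8, (0,3) g=2 f=6, (1,1) g=1 f=6]; closed=[(0,1), (0,2)]

step 1: expand (0,2) (f=6, h=5) → closed; open now [(0,0) g=1 f=8, (0,3) g=2 f=6, (1,1) g=1 f=6]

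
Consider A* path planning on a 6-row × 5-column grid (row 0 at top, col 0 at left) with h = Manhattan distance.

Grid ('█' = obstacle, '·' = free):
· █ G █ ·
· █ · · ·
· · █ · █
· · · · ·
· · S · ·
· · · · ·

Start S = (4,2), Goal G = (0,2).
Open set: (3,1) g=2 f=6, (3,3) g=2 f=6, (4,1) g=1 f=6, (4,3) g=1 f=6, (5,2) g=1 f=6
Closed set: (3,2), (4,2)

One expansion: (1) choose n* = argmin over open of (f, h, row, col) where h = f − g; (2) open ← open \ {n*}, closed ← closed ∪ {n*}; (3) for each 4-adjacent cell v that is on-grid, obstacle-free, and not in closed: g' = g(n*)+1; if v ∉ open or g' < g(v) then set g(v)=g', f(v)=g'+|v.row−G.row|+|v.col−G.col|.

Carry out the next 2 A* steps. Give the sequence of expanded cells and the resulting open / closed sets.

step 1: expand (3,1) (f=6, h=4) → closed; open now [(2,1) g=3 f=6, (3,0) g=3 f=8, (3,3) g=2 f=6, (4,1) g=1 f=6, (4,3) g=1 f=6, (5,2) g=1 f=6]
step 2: expand (2,1) (f=6, h=3) → closed; open now [(2,0) g=4 f=8, (3,0) g=3 f=8, (3,3) g=2 f=6, (4,1) g=1 f=6, (4,3) g=1 f=6, (5,2) g=1 f=6]

order=[(3,1) → (2,1)]; open=[(2,0) g=4 f=8, (3,0) g=3 f=8, (3,3) g=2 f=6, (4,1) g=1 f=6, (4,3) g=1 f=6, (5,2) g=1 f=6]; closed=[(2,1), (3,1), (3,2), (4,2)]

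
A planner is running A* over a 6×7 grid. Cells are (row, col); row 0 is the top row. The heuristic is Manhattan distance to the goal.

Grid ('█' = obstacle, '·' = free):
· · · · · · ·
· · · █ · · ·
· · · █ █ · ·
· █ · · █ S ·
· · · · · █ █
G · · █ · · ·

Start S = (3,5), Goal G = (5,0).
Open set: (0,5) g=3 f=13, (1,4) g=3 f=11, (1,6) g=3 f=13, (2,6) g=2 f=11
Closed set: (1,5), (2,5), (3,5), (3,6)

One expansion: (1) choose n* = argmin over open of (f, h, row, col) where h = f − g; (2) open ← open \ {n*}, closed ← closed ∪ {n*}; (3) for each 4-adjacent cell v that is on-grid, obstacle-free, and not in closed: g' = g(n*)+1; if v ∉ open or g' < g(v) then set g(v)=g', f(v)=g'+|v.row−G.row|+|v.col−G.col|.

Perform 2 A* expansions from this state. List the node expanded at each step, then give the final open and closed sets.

step 1: expand (1,4) (f=11, h=8) → closed; open now [(0,4) g=4 f=13, (0,5) g=3 f=13, (1,6) g=3 f=13, (2,6) g=2 f=11]
step 2: expand (2,6) (f=11, h=9) → closed; open now [(0,4) g=4 f=13, (0,5) g=3 f=13, (1,6) g=3 f=13]

order=[(1,4) → (2,6)]; open=[(0,4) g=4 f=13, (0,5) g=3 f=13, (1,6) g=3 f=13]; closed=[(1,4), (1,5), (2,5), (2,6), (3,5), (3,6)]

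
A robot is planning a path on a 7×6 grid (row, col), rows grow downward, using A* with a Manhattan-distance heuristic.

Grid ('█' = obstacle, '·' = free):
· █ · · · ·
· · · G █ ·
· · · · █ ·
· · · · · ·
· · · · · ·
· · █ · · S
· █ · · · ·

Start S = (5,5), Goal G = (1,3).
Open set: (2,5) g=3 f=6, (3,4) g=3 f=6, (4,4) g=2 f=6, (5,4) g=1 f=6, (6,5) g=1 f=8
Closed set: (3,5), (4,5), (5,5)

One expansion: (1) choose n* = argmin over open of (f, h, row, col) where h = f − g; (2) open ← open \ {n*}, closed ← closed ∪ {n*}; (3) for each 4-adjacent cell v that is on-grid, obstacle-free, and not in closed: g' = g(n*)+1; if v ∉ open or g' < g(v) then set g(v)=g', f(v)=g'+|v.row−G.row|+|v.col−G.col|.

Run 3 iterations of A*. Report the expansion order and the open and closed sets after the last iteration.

step 1: expand (2,5) (f=6, h=3) → closed; open now [(1,5) g=4 f=6, (3,4) g=3 f=6, (4,4) g=2 f=6, (5,4) g=1 f=6, (6,5) g=1 f=8]
step 2: expand (1,5) (f=6, h=2) → closed; open now [(0,5) g=5 f=8, (3,4) g=3 f=6, (4,4) g=2 f=6, (5,4) g=1 f=6, (6,5) g=1 f=8]
step 3: expand (3,4) (f=6, h=3) → closed; open now [(0,5) g=5 f=8, (3,3) g=4 f=6, (4,4) g=2 f=6, (5,4) g=1 f=6, (6,5) g=1 f=8]

order=[(2,5) → (1,5) → (3,4)]; open=[(0,5) g=5 f=8, (3,3) g=4 f=6, (4,4) g=2 f=6, (5,4) g=1 f=6, (6,5) g=1 f=8]; closed=[(1,5), (2,5), (3,4), (3,5), (4,5), (5,5)]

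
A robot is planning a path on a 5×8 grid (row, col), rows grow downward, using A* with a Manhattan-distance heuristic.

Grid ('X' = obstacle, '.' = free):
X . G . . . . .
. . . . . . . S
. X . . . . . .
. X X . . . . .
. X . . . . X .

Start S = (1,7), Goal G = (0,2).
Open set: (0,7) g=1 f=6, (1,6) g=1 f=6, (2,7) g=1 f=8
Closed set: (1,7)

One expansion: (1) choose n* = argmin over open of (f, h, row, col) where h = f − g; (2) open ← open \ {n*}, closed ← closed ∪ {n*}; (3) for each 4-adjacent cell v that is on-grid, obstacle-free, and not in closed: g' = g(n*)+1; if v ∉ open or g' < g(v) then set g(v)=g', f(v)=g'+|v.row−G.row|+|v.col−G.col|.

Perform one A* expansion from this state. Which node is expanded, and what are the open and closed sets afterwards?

step 1: expand (0,7) (f=6, h=5) → closed; open now [(0,6) g=2 f=6, (1,6) g=1 f=6, (2,7) g=1 f=8]

expanded=(0,7); open=[(0,6) g=2 f=6, (1,6) g=1 f=6, (2,7) g=1 f=8]; closed=[(0,7), (1,7)]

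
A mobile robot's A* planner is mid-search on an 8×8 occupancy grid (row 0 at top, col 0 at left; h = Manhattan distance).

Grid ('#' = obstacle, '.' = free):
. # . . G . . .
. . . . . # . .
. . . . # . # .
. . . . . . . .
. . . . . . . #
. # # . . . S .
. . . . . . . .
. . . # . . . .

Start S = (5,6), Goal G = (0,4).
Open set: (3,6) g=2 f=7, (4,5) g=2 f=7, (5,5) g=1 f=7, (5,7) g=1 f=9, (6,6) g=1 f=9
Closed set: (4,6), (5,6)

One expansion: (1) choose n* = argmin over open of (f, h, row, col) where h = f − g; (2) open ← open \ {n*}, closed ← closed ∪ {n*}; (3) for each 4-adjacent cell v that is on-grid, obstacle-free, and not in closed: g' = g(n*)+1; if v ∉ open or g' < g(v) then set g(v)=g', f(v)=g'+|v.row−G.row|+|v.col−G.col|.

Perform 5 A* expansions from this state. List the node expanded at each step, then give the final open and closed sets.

step 1: expand (3,6) (f=7, h=5) → closed; open now [(3,5) g=3 f=7, (3,7) g=3 f=9, (4,5) g=2 f=7, (5,5) g=1 f=7, (5,7) g=1 f=9, (6,6) g=1 f=9]
step 2: expand (3,5) (f=7, h=4) → closed; open now [(2,5) g=4 f=7, (3,4) g=4 f=7, (3,7) g=3 f=9, (4,5) g=2 f=7, (5,5) g=1 f=7, (5,7) g=1 f=9, (6,6) g=1 f=9]
step 3: expand (2,5) (f=7, h=3) → closed; open now [(3,4) g=4 f=7, (3,7) g=3 f=9, (4,5) g=2 f=7, (5,5) g=1 f=7, (5,7) g=1 f=9, (6,6) g=1 f=9]
step 4: expand (3,4) (f=7, h=3) → closed; open now [(3,3) g=5 f=9, (3,7) g=3 f=9, (4,4) g=5 f=9, (4,5) g=2 f=7, (5,5) g=1 f=7, (5,7) g=1 f=9, (6,6) g=1 f=9]
step 5: expand (4,5) (f=7, h=5) → closed; open now [(3,3) g=5 f=9, (3,7) g=3 f=9, (4,4) g=3 f=7, (5,5) g=1 f=7, (5,7) g=1 f=9, (6,6) g=1 f=9]

order=[(3,6) → (3,5) → (2,5) → (3,4) → (4,5)]; open=[(3,3) g=5 f=9, (3,7) g=3 f=9, (4,4) g=3 f=7, (5,5) g=1 f=7, (5,7) g=1 f=9, (6,6) g=1 f=9]; closed=[(2,5), (3,4), (3,5), (3,6), (4,5), (4,6), (5,6)]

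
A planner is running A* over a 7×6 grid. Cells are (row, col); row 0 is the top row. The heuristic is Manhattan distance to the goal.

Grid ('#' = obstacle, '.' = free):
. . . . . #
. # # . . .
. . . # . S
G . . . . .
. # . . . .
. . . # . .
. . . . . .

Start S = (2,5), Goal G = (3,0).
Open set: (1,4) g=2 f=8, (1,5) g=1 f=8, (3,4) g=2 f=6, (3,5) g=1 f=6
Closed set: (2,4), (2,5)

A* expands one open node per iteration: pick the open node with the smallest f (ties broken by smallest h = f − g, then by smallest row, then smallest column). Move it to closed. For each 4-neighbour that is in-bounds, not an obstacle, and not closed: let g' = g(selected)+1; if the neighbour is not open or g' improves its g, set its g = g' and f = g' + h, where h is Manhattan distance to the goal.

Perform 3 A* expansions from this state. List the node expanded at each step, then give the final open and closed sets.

step 1: expand (3,4) (f=6, h=4) → closed; open now [(1,4) g=2 f=8, (1,5) g=1 f=8, (3,3) g=3 f=6, (3,5) g=1 f=6, (4,4) g=3 f=8]
step 2: expand (3,3) (f=6, h=3) → closed; open now [(1,4) g=2 f=8, (1,5) g=1 f=8, (3,2) g=4 f=6, (3,5) g=1 f=6, (4,3) g=4 f=8, (4,4) g=3 f=8]
step 3: expand (3,2) (f=6, h=2) → closed; open now [(1,4) g=2 f=8, (1,5) g=1 f=8, (2,2) g=5 f=8, (3,1) g=5 f=6, (3,5) g=1 f=6, (4,2) g=5 f=8, (4,3) g=4 f=8, (4,4) g=3 f=8]

order=[(3,4) → (3,3) → (3,2)]; open=[(1,4) g=2 f=8, (1,5) g=1 f=8, (2,2) g=5 f=8, (3,1) g=5 f=6, (3,5) g=1 f=6, (4,2) g=5 f=8, (4,3) g=4 f=8, (4,4) g=3 f=8]; closed=[(2,4), (2,5), (3,2), (3,3), (3,4)]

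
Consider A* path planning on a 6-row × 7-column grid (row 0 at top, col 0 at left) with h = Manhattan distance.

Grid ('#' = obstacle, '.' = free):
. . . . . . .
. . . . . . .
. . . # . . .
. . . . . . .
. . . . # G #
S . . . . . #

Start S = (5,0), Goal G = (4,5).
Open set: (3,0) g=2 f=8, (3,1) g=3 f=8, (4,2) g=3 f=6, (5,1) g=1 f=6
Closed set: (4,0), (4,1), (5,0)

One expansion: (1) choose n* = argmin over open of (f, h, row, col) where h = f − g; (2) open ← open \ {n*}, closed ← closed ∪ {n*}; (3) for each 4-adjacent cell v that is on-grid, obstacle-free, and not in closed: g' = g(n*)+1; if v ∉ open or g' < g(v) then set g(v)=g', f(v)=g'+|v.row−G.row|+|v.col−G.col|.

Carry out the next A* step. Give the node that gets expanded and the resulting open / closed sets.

expanded=(4,2); open=[(3,0) g=2 f=8, (3,1) g=3 f=8, (3,2) g=4 f=8, (4,3) g=4 f=6, (5,1) g=1 f=6, (5,2) g=4 f=8]; closed=[(4,0), (4,1), (4,2), (5,0)]

step 1: expand (4,2) (f=6, h=3) → closed; open now [(3,0) g=2 f=8, (3,1) g=3 f=8, (3,2) g=4 f=8, (4,3) g=4 f=6, (5,1) g=1 f=6, (5,2) g=4 f=8]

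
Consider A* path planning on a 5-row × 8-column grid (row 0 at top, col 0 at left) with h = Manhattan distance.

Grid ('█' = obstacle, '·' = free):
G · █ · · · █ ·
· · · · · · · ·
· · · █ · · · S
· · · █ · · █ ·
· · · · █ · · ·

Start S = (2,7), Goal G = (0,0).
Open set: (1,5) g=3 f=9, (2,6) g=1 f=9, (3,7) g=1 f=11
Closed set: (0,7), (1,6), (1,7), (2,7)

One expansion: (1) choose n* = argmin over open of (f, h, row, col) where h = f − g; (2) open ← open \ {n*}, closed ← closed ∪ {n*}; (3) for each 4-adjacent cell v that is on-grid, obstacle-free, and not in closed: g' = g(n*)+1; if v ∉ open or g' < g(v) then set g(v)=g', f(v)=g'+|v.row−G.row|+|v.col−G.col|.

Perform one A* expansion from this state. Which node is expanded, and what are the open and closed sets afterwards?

step 1: expand (1,5) (f=9, h=6) → closed; open now [(0,5) g=4 f=9, (1,4) g=4 f=9, (2,5) g=4 f=11, (2,6) g=1 f=9, (3,7) g=1 f=11]

expanded=(1,5); open=[(0,5) g=4 f=9, (1,4) g=4 f=9, (2,5) g=4 f=11, (2,6) g=1 f=9, (3,7) g=1 f=11]; closed=[(0,7), (1,5), (1,6), (1,7), (2,7)]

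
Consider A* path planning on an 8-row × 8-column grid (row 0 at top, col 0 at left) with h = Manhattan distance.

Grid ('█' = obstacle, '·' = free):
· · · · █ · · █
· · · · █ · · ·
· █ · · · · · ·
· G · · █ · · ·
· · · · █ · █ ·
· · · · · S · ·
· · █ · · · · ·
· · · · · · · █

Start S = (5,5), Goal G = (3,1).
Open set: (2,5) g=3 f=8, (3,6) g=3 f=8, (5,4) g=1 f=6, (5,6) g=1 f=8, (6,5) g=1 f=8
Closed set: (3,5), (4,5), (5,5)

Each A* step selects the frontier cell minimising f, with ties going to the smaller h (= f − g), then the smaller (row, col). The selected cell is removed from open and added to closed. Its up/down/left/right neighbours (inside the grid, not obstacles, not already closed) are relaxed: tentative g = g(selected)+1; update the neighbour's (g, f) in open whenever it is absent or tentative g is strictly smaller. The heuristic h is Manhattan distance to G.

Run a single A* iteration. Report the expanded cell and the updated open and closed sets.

expanded=(5,4); open=[(2,5) g=3 f=8, (3,6) g=3 f=8, (5,3) g=2 f=6, (5,6) g=1 f=8, (6,4) g=2 f=8, (6,5) g=1 f=8]; closed=[(3,5), (4,5), (5,4), (5,5)]

step 1: expand (5,4) (f=6, h=5) → closed; open now [(2,5) g=3 f=8, (3,6) g=3 f=8, (5,3) g=2 f=6, (5,6) g=1 f=8, (6,4) g=2 f=8, (6,5) g=1 f=8]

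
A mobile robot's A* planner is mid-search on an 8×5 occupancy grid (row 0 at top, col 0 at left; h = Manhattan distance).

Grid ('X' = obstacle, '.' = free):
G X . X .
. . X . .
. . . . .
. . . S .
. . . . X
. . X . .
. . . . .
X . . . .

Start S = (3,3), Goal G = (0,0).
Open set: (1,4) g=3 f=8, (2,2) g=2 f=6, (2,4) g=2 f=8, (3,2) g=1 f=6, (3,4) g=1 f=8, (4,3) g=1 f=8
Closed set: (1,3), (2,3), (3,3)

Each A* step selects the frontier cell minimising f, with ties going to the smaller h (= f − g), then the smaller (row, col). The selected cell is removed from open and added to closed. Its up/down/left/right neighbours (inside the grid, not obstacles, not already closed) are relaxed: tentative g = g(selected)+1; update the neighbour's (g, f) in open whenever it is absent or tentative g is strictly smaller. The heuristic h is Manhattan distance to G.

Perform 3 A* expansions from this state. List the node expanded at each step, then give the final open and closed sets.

step 1: expand (2,2) (f=6, h=4) → closed; open now [(1,4) g=3 f=8, (2,1) g=3 f=6, (2,4) g=2 f=8, (3,2) g=1 f=6, (3,4) g=1 f=8, (4,3) g=1 f=8]
step 2: expand (2,1) (f=6, h=3) → closed; open now [(1,1) g=4 f=6, (1,4) g=3 f=8, (2,0) g=4 f=6, (2,4) g=2 f=8, (3,1) g=4 f=8, (3,2) g=1 f=6, (3,4) g=1 f=8, (4,3) g=1 f=8]
step 3: expand (1,1) (f=6, h=2) → closed; open now [(1,0) g=5 f=6, (1,4) g=3 f=8, (2,0) g=4 f=6, (2,4) g=2 f=8, (3,1) g=4 f=8, (3,2) g=1 f=6, (3,4) g=1 f=8, (4,3) g=1 f=8]

order=[(2,2) → (2,1) → (1,1)]; open=[(1,0) g=5 f=6, (1,4) g=3 f=8, (2,0) g=4 f=6, (2,4) g=2 f=8, (3,1) g=4 f=8, (3,2) g=1 f=6, (3,4) g=1 f=8, (4,3) g=1 f=8]; closed=[(1,1), (1,3), (2,1), (2,2), (2,3), (3,3)]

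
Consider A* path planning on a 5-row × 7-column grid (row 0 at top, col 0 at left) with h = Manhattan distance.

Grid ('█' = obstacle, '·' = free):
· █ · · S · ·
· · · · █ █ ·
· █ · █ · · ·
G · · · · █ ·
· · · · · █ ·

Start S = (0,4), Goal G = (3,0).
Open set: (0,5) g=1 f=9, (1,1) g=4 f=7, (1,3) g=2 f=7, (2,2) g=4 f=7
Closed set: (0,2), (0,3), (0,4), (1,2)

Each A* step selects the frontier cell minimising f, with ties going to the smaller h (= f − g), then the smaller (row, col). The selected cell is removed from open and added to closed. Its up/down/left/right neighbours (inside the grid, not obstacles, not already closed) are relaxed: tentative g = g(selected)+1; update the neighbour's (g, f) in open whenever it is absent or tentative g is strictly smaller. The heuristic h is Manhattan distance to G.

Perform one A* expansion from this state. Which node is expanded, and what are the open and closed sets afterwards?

expanded=(1,1); open=[(0,5) g=1 f=9, (1,0) g=5 f=7, (1,3) g=2 f=7, (2,2) g=4 f=7]; closed=[(0,2), (0,3), (0,4), (1,1), (1,2)]

step 1: expand (1,1) (f=7, h=3) → closed; open now [(0,5) g=1 f=9, (1,0) g=5 f=7, (1,3) g=2 f=7, (2,2) g=4 f=7]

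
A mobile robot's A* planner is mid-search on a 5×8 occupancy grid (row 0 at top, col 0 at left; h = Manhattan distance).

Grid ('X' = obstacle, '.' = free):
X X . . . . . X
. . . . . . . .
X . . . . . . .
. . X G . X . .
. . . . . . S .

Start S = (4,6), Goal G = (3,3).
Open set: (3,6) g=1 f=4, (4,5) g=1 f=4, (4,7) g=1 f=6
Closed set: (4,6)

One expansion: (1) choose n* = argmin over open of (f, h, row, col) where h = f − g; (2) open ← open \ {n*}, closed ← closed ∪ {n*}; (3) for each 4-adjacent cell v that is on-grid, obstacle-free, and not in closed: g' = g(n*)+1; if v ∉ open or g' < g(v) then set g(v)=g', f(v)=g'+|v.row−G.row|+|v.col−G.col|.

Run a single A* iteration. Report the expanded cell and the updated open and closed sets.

expanded=(3,6); open=[(2,6) g=2 f=6, (3,7) g=2 f=6, (4,5) g=1 f=4, (4,7) g=1 f=6]; closed=[(3,6), (4,6)]

step 1: expand (3,6) (f=4, h=3) → closed; open now [(2,6) g=2 f=6, (3,7) g=2 f=6, (4,5) g=1 f=4, (4,7) g=1 f=6]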